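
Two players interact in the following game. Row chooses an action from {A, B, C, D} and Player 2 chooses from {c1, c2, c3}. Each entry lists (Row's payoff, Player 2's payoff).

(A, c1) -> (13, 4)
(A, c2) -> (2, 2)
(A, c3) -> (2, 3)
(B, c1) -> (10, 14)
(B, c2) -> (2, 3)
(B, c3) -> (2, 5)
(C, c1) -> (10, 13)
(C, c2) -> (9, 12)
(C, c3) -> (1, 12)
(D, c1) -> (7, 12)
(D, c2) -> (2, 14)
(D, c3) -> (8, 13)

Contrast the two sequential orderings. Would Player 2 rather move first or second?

If Row leads: Player 2's best replies are A→c1, B→c1, C→c1, D→c2; Row's induced payoffs 13, 10, 10, 2; outcome (A, c1), payoffs (13, 4).
If Player 2 leads: Row's best replies are c1→A, c2→C, c3→D; Player 2's induced payoffs 4, 12, 13; outcome (D, c3), payoffs (8, 13).
Player 2 gets 13 moving first and 4 moving second, so Player 2 prefers to move first.

first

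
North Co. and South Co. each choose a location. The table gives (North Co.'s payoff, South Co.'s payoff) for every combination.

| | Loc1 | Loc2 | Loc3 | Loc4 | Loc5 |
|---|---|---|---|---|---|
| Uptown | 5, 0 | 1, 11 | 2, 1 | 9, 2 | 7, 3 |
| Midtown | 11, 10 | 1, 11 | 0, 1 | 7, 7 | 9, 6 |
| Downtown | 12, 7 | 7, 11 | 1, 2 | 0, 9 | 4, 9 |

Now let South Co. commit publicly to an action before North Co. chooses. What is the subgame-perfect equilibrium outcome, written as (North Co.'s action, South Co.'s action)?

(Downtown, Loc2)

North Co. best-responds to each possible South Co. move:
- Loc1 → North Co. plays Downtown (best of 5, 11, 12); South Co. gets 7.
- Loc2 → North Co. plays Downtown (best of 1, 1, 7); South Co. gets 11.
- Loc3 → North Co. plays Uptown (best of 2, 0, 1); South Co. gets 1.
- Loc4 → North Co. plays Uptown (best of 9, 7, 0); South Co. gets 2.
- Loc5 → North Co. plays Midtown (best of 7, 9, 4); South Co. gets 6.
Maximizing over 7, 11, 1, 2, 6, South Co. chooses Loc2. Subgame-perfect outcome: (Downtown, Loc2) with payoffs (7, 11).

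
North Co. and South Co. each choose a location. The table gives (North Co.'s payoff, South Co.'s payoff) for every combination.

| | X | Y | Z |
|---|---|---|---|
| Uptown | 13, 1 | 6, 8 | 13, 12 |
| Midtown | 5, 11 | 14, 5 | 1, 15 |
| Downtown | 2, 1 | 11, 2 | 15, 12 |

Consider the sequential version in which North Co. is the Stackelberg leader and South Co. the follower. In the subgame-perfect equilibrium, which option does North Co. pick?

Downtown

Backward induction with North Co. moving first.
- Uptown: BR = Z, leader payoff 13.
- Midtown: BR = Z, leader payoff 1.
- Downtown: BR = Z, leader payoff 15.
North Co.'s induced payoffs are 13, 1, 15, so North Co. commits to Downtown. Subgame-perfect outcome: (Downtown, Z) with payoffs (15, 12).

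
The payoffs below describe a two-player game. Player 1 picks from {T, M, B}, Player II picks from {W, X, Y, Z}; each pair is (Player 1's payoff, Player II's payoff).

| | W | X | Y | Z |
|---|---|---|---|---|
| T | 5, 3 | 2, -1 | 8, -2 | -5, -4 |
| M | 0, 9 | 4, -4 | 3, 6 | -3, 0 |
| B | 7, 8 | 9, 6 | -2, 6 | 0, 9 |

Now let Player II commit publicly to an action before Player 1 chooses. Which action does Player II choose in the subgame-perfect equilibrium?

Z

Backward induction with Player II moving first.
- W → Player 1 plays B (best of 5, 0, 7); Player II gets 8.
- X → Player 1 plays B (best of 2, 4, 9); Player II gets 6.
- Y → Player 1 plays T (best of 8, 3, -2); Player II gets -2.
- Z → Player 1 plays B (best of -5, -3, 0); Player II gets 9.
Among 8, 6, -2, 9, the best is 9 at Z. Subgame-perfect outcome: (B, Z) with payoffs (0, 9).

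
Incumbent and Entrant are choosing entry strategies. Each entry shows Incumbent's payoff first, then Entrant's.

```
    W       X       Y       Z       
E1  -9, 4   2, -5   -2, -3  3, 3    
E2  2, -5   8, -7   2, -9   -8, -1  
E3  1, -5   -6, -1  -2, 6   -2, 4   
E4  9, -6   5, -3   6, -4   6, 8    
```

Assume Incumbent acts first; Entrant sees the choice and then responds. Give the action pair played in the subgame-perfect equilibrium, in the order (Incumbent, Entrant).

(E4, Z)

Solve by backward induction (Incumbent leads).
- E1: Entrant compares 4, -5, -3, 3 and picks W; Incumbent would get -9.
- E2: Entrant compares -5, -7, -9, -1 and picks Z; Incumbent would get -8.
- E3: Entrant compares -5, -1, 6, 4 and picks Y; Incumbent would get -2.
- E4: Entrant compares -6, -3, -4, 8 and picks Z; Incumbent would get 6.
Maximizing over -9, -8, -2, 6, Incumbent chooses E4. Subgame-perfect outcome: (E4, Z) with payoffs (6, 8).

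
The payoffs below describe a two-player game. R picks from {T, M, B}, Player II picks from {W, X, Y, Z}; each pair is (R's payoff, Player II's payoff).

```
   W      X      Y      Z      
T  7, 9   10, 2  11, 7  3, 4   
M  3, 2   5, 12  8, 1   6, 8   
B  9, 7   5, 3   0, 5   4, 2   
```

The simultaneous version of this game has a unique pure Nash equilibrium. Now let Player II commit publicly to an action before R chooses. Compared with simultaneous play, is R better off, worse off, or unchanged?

worse off

Work backward from R's decision.
- W: BR = B, leader payoff 7.
- X: BR = T, leader payoff 2.
- Y: BR = T, leader payoff 7.
- Z: BR = M, leader payoff 8.
Player II's induced payoffs are 7, 2, 7, 8, so Player II commits to Z. Subgame-perfect outcome: (M, Z) with payoffs (6, 8).
Under simultaneous play:
R's best replies: W→B; X→T; Y→T; Z→M.
Player II's best replies: T→W; M→X; B→W.
The unique mutual best reply is (B, W), giving (9, 7).
R earns 6 sequentially versus 9 at the Nash outcome: worse off.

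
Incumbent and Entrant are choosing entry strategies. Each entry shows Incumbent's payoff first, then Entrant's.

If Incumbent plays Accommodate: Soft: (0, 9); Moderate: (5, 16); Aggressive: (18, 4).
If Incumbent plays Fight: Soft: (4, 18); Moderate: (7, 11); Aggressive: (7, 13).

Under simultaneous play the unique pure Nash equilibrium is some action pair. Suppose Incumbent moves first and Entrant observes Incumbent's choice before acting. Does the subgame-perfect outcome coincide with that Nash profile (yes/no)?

Backward induction with Incumbent moving first.
- Accommodate → Entrant plays Moderate (best of 9, 16, 4); Incumbent gets 5.
- Fight → Entrant plays Soft (best of 18, 11, 13); Incumbent gets 4.
Incumbent's induced payoffs are 5, 4, so Incumbent commits to Accommodate. Subgame-perfect outcome: (Accommodate, Moderate) with payoffs (5, 16).
Under simultaneous play:
Incumbent's best replies: Soft→Fight; Moderate→Fight; Aggressive→Accommodate.
Entrant's best replies: Accommodate→Moderate; Fight→Soft.
Only (Fight, Soft) has each player best-responding; Nash payoffs (4, 18).
Sequential outcome (Accommodate, Moderate) differs from the Nash profile (Fight, Soft).

no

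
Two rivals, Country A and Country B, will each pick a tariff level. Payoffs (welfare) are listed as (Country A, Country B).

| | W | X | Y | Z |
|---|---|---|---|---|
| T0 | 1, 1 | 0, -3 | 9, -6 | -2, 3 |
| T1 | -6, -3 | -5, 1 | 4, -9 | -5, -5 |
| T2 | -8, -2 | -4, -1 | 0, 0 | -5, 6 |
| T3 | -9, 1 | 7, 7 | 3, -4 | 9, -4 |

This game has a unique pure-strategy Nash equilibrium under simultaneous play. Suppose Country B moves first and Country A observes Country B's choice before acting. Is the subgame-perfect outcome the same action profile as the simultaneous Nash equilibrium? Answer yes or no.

yes

Country A best-responds to each possible Country B move:
- W: BR = T0, leader payoff 1.
- X: BR = T3, leader payoff 7.
- Y: BR = T0, leader payoff -6.
- Z: BR = T3, leader payoff -4.
Maximizing over 1, 7, -6, -4, Country B chooses X. Subgame-perfect outcome: (T3, X) with payoffs (7, 7).
Now find the simultaneous Nash equilibrium.
Country A's best replies: W→T0; X→T3; Y→T0; Z→T3.
Country B's best replies: T0→Z; T1→X; T2→Z; T3→X.
The unique mutual best reply is (T3, X), giving (7, 7).
Sequential outcome (T3, X) coincides with the Nash profile (T3, X).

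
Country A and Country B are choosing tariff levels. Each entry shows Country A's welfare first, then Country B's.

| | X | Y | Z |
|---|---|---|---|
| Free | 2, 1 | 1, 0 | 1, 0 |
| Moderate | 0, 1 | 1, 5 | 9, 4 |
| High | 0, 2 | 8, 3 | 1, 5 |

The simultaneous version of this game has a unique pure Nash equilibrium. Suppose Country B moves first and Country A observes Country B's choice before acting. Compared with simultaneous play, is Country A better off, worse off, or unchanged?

Country A best-responds to each possible Country B move:
- X: BR = Free, leader payoff 1.
- Y: BR = High, leader payoff 3.
- Z: BR = Moderate, leader payoff 4.
Among 1, 3, 4, the best is 4 at Z. Subgame-perfect outcome: (Moderate, Z) with payoffs (9, 4).
Now find the simultaneous Nash equilibrium.
Country A's best replies: X→Free; Y→High; Z→Moderate.
Country B's best replies: Free→X; Moderate→Y; High→Z.
The unique mutual best reply is (Free, X), giving (2, 1).
Country A earns 9 sequentially versus 2 at the Nash outcome: better off.

better off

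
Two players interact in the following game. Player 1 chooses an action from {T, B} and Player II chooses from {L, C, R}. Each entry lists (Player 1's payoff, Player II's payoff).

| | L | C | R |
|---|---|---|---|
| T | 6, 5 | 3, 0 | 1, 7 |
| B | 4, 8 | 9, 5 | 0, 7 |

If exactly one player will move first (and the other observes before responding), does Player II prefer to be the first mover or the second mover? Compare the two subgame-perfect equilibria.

second

If Player 1 leads: Player II's best replies are T→R, B→L; Player 1's induced payoffs 1, 4; outcome (B, L), payoffs (4, 8).
If Player II leads: Player 1's best replies are L→T, C→B, R→T; Player II's induced payoffs 5, 5, 7; outcome (T, R), payoffs (1, 7).
Player II gets 7 moving first and 8 moving second, so Player II prefers to move second.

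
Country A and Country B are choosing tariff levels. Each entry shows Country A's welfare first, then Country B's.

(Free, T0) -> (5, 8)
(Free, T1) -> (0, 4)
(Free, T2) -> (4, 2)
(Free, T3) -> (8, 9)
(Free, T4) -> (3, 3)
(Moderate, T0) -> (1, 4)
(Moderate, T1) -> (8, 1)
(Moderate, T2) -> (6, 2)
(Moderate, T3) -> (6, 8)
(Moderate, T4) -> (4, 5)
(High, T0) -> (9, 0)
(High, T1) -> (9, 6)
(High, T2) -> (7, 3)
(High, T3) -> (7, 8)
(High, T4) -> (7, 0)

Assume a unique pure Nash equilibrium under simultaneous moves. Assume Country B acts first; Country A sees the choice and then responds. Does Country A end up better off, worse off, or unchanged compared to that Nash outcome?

Country A best-responds to each possible Country B move:
- T0 → Country A plays High (best of 5, 1, 9); Country B gets 0.
- T1 → Country A plays High (best of 0, 8, 9); Country B gets 6.
- T2 → Country A plays High (best of 4, 6, 7); Country B gets 3.
- T3 → Country A plays Free (best of 8, 6, 7); Country B gets 9.
- T4 → Country A plays High (best of 3, 4, 7); Country B gets 0.
Among 0, 6, 3, 9, 0, the best is 9 at T3. Subgame-perfect outcome: (Free, T3) with payoffs (8, 9).
Now find the simultaneous Nash equilibrium.
Country A's best replies: T0→High; T1→High; T2→High; T3→Free; T4→High.
Country B's best replies: Free→T3; Moderate→T3; High→T3.
The unique mutual best reply is (Free, T3), giving (8, 9).
Country A earns 8 sequentially versus 8 at the Nash outcome: unchanged.

unchanged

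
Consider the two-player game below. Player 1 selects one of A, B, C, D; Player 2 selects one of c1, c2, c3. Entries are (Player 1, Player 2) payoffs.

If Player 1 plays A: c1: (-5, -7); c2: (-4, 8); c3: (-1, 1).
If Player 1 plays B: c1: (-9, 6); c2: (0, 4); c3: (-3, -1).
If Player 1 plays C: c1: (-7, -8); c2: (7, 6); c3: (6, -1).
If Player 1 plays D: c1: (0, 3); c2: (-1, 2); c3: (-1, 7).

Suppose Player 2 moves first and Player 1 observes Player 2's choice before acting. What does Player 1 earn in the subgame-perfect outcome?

Work backward from Player 1's decision.
- c1: BR = D, leader payoff 3.
- c2: BR = C, leader payoff 6.
- c3: BR = C, leader payoff -1.
Player 2's induced payoffs are 3, 6, -1, so Player 2 commits to c2. Subgame-perfect outcome: (C, c2) with payoffs (7, 6).

7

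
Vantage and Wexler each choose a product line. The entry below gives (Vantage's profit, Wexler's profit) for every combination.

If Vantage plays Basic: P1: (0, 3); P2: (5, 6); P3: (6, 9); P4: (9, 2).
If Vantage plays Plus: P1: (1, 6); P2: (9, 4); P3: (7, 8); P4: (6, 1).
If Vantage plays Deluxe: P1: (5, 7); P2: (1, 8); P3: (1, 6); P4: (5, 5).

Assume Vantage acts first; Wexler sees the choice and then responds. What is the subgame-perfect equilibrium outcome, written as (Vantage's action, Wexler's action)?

(Plus, P3)

Backward induction with Vantage moving first.
- Basic → Wexler plays P3 (best of 3, 6, 9, 2); Vantage gets 6.
- Plus → Wexler plays P3 (best of 6, 4, 8, 1); Vantage gets 7.
- Deluxe → Wexler plays P2 (best of 7, 8, 6, 5); Vantage gets 1.
Vantage's induced payoffs are 6, 7, 1, so Vantage commits to Plus. Subgame-perfect outcome: (Plus, P3) with payoffs (7, 8).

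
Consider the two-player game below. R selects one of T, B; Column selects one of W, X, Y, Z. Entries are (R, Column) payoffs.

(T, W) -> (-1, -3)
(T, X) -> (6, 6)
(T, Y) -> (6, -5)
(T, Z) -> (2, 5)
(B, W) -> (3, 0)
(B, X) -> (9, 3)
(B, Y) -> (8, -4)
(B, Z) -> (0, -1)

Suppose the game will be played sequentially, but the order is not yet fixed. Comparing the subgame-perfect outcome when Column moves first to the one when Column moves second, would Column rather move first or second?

If R leads: Column's best replies are T→X, B→X; R's induced payoffs 6, 9; outcome (B, X), payoffs (9, 3).
If Column leads: R's best replies are W→B, X→B, Y→B, Z→T; Column's induced payoffs 0, 3, -4, 5; outcome (T, Z), payoffs (2, 5).
Column gets 5 moving first and 3 moving second, so Column prefers to move first.

first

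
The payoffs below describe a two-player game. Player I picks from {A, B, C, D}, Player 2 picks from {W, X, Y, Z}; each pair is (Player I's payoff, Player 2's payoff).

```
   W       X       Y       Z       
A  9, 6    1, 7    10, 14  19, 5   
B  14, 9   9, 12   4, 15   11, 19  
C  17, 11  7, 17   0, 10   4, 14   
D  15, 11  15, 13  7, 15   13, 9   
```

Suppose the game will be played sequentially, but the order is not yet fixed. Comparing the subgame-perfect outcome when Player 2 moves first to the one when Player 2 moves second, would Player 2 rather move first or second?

second

If Player I leads: Player 2's best replies are A→Y, B→Z, C→X, D→Y; Player I's induced payoffs 10, 11, 7, 7; outcome (B, Z), payoffs (11, 19).
If Player 2 leads: Player I's best replies are W→C, X→D, Y→A, Z→A; Player 2's induced payoffs 11, 13, 14, 5; outcome (A, Y), payoffs (10, 14).
Player 2 gets 14 moving first and 19 moving second, so Player 2 prefers to move second.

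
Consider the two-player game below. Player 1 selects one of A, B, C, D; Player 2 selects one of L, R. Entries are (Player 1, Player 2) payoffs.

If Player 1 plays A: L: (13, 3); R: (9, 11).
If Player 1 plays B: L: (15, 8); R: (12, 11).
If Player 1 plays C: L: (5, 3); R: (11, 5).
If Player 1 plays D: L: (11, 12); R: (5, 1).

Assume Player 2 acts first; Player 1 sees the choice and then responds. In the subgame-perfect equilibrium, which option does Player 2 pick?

Backward induction with Player 2 moving first.
- L → Player 1 plays B (best of 13, 15, 5, 11); Player 2 gets 8.
- R → Player 1 plays B (best of 9, 12, 11, 5); Player 2 gets 11.
Maximizing over 8, 11, Player 2 chooses R. Subgame-perfect outcome: (B, R) with payoffs (12, 11).

R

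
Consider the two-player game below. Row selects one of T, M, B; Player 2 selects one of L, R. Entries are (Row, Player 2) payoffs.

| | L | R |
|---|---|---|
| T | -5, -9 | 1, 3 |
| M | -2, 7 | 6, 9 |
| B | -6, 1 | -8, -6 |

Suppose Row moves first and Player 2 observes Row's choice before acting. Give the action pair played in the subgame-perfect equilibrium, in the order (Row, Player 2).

Player 2 best-responds to each possible Row move:
- T: Player 2 compares -9, 3 and picks R; Row would get 1.
- M: Player 2 compares 7, 9 and picks R; Row would get 6.
- B: Player 2 compares 1, -6 and picks L; Row would get -6.
Among 1, 6, -6, the best is 6 at M. Subgame-perfect outcome: (M, R) with payoffs (6, 9).

(M, R)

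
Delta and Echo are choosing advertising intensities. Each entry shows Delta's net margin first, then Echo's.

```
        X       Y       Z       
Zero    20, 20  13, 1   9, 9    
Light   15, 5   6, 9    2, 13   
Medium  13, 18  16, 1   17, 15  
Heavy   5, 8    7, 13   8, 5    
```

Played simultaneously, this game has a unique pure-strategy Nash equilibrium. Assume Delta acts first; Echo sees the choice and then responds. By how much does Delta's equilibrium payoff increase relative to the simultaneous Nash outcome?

0

Work backward from Echo's decision.
- Zero: BR = X, leader payoff 20.
- Light: BR = Z, leader payoff 2.
- Medium: BR = X, leader payoff 13.
- Heavy: BR = Y, leader payoff 7.
Maximizing over 20, 2, 13, 7, Delta chooses Zero. Subgame-perfect outcome: (Zero, X) with payoffs (20, 20).
For the simultaneous game, intersect best replies.
Delta's best replies: X→Zero; Y→Medium; Z→Medium.
Echo's best replies: Zero→X; Light→Z; Medium→X; Heavy→Y.
The unique mutual best reply is (Zero, X), giving (20, 20).
Delta's commitment gain: 20 − 20 = 0.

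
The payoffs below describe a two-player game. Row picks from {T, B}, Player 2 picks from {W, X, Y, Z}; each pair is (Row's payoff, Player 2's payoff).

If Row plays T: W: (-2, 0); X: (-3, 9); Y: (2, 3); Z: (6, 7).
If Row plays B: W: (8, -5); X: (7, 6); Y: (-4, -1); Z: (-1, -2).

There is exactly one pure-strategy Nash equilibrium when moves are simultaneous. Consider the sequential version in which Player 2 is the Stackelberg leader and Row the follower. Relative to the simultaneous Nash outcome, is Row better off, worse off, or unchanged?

worse off

Backward induction with Player 2 moving first.
- W → Row plays B (best of -2, 8); Player 2 gets -5.
- X → Row plays B (best of -3, 7); Player 2 gets 6.
- Y → Row plays T (best of 2, -4); Player 2 gets 3.
- Z → Row plays T (best of 6, -1); Player 2 gets 7.
Maximizing over -5, 6, 3, 7, Player 2 chooses Z. Subgame-perfect outcome: (T, Z) with payoffs (6, 7).
For the simultaneous game, intersect best replies.
Row's best replies: W→B; X→B; Y→T; Z→T.
Player 2's best replies: T→X; B→X.
The unique mutual best reply is (B, X), giving (7, 6).
Row earns 6 sequentially versus 7 at the Nash outcome: worse off.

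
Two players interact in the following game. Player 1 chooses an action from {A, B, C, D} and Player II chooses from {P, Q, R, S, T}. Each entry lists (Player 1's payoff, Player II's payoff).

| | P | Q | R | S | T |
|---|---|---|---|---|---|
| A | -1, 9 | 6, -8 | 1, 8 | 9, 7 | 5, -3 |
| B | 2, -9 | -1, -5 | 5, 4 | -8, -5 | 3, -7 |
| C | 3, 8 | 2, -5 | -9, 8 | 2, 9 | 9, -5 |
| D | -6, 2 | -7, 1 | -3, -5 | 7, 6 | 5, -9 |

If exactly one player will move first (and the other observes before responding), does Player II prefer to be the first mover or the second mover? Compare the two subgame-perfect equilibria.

first

If Player 1 leads: Player II's best replies are A→P, B→R, C→S, D→S; Player 1's induced payoffs -1, 5, 2, 7; outcome (D, S), payoffs (7, 6).
If Player II leads: Player 1's best replies are P→C, Q→A, R→B, S→A, T→C; Player II's induced payoffs 8, -8, 4, 7, -5; outcome (C, P), payoffs (3, 8).
Player II gets 8 moving first and 6 moving second, so Player II prefers to move first.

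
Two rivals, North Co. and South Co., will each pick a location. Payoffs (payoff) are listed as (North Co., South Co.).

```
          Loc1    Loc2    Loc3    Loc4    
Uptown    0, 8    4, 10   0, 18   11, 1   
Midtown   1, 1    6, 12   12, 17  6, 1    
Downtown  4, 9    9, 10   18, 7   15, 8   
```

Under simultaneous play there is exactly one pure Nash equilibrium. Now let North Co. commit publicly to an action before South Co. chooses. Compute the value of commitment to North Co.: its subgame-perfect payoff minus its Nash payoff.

Solve by backward induction (North Co. leads).
- Uptown: BR = Loc3, leader payoff 0.
- Midtown: BR = Loc3, leader payoff 12.
- Downtown: BR = Loc2, leader payoff 9.
North Co.'s induced payoffs are 0, 12, 9, so North Co. commits to Midtown. Subgame-perfect outcome: (Midtown, Loc3) with payoffs (12, 17).
Now find the simultaneous Nash equilibrium.
North Co.'s best replies: Loc1→Downtown; Loc2→Downtown; Loc3→Downtown; Loc4→Downtown.
South Co.'s best replies: Uptown→Loc3; Midtown→Loc3; Downtown→Loc2.
Only (Downtown, Loc2) has each player best-responding; Nash payoffs (9, 10).
North Co.'s commitment gain: 12 − 9 = 3.

3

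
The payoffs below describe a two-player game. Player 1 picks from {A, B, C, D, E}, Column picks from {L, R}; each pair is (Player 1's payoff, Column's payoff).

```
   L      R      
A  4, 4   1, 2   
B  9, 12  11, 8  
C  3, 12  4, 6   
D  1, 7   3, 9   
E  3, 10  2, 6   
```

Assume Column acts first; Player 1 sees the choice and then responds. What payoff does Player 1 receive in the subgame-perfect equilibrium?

Work backward from Player 1's decision.
- L: BR = B, leader payoff 12.
- R: BR = B, leader payoff 8.
Among 12, 8, the best is 12 at L. Subgame-perfect outcome: (B, L) with payoffs (9, 12).

9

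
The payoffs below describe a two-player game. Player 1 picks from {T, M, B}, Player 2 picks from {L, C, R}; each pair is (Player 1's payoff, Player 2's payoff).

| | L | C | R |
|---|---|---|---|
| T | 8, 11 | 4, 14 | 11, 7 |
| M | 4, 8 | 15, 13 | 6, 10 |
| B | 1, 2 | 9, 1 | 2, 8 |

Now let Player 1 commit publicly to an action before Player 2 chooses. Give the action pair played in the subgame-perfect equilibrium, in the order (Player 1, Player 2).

Backward induction with Player 1 moving first.
- T: BR = C, leader payoff 4.
- M: BR = C, leader payoff 15.
- B: BR = R, leader payoff 2.
Among 4, 15, 2, the best is 15 at M. Subgame-perfect outcome: (M, C) with payoffs (15, 13).

(M, C)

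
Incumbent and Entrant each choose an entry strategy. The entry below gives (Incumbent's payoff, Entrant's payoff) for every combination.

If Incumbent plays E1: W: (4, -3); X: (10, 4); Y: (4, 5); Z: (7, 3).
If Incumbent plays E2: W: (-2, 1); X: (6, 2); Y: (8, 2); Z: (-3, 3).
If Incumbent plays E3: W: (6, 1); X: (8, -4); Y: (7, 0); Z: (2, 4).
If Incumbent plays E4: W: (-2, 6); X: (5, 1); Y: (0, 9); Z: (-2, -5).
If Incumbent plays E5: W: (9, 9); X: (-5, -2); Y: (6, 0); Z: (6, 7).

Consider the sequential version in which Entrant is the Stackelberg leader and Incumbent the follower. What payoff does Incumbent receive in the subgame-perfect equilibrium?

9

Solve by backward induction (Entrant leads).
- W → Incumbent plays E5 (best of 4, -2, 6, -2, 9); Entrant gets 9.
- X → Incumbent plays E1 (best of 10, 6, 8, 5, -5); Entrant gets 4.
- Y → Incumbent plays E2 (best of 4, 8, 7, 0, 6); Entrant gets 2.
- Z → Incumbent plays E1 (best of 7, -3, 2, -2, 6); Entrant gets 3.
Maximizing over 9, 4, 2, 3, Entrant chooses W. Subgame-perfect outcome: (E5, W) with payoffs (9, 9).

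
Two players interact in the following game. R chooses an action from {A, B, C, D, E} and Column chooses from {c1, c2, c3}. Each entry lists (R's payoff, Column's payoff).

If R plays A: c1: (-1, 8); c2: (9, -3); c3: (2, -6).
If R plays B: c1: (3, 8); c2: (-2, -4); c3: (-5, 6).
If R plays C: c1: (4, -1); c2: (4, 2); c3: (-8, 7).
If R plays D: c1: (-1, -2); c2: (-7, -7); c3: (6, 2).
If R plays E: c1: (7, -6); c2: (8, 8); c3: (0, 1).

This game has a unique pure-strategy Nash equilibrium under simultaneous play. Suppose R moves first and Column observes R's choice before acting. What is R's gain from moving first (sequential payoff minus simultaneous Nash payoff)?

2

Solve by backward induction (R leads).
- A: Column compares 8, -3, -6 and picks c1; R would get -1.
- B: Column compares 8, -4, 6 and picks c1; R would get 3.
- C: Column compares -1, 2, 7 and picks c3; R would get -8.
- D: Column compares -2, -7, 2 and picks c3; R would get 6.
- E: Column compares -6, 8, 1 and picks c2; R would get 8.
Maximizing over -1, 3, -8, 6, 8, R chooses E. Subgame-perfect outcome: (E, c2) with payoffs (8, 8).
For the simultaneous game, intersect best replies.
R's best replies: c1→E; c2→A; c3→D.
Column's best replies: A→c1; B→c1; C→c3; D→c3; E→c2.
The unique mutual best reply is (D, c3), giving (6, 2).
R's commitment gain: 8 − 6 = 2.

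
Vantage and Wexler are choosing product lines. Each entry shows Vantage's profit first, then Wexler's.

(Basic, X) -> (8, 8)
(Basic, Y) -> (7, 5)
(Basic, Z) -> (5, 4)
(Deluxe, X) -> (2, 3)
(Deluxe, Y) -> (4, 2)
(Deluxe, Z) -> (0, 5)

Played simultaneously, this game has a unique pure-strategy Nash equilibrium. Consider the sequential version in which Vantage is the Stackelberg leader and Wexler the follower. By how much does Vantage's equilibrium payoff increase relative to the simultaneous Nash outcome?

Work backward from Wexler's decision.
- Basic → Wexler plays X (best of 8, 5, 4); Vantage gets 8.
- Deluxe → Wexler plays Z (best of 3, 2, 5); Vantage gets 0.
Maximizing over 8, 0, Vantage chooses Basic. Subgame-perfect outcome: (Basic, X) with payoffs (8, 8).
Under simultaneous play:
Vantage's best replies: X→Basic; Y→Basic; Z→Basic.
Wexler's best replies: Basic→X; Deluxe→Z.
The unique mutual best reply is (Basic, X), giving (8, 8).
Vantage's commitment gain: 8 − 8 = 0.

0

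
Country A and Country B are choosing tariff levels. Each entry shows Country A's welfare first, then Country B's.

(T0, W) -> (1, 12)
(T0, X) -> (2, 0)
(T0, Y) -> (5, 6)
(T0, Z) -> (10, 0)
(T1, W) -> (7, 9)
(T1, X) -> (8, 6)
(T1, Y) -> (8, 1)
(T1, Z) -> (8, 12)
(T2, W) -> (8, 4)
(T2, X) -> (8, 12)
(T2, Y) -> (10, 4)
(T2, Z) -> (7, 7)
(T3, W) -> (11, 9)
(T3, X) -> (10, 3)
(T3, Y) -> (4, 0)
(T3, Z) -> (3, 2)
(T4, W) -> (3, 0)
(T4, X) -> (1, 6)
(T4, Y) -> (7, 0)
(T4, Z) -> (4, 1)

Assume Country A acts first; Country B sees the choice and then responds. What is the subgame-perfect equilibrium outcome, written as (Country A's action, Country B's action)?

Country B best-responds to each possible Country A move:
- T0: Country B compares 12, 0, 6, 0 and picks W; Country A would get 1.
- T1: Country B compares 9, 6, 1, 12 and picks Z; Country A would get 8.
- T2: Country B compares 4, 12, 4, 7 and picks X; Country A would get 8.
- T3: Country B compares 9, 3, 0, 2 and picks W; Country A would get 11.
- T4: Country B compares 0, 6, 0, 1 and picks X; Country A would get 1.
Among 1, 8, 8, 11, 1, the best is 11 at T3. Subgame-perfect outcome: (T3, W) with payoffs (11, 9).

(T3, W)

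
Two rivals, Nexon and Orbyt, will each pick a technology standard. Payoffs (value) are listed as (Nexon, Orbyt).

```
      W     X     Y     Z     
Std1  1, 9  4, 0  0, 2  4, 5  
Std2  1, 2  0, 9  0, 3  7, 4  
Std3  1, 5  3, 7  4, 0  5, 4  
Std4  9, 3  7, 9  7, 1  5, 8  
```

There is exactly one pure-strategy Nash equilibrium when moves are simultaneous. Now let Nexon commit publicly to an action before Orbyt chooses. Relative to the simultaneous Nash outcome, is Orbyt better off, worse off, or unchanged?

unchanged

Solve by backward induction (Nexon leads).
- Std1: Orbyt compares 9, 0, 2, 5 and picks W; Nexon would get 1.
- Std2: Orbyt compares 2, 9, 3, 4 and picks X; Nexon would get 0.
- Std3: Orbyt compares 5, 7, 0, 4 and picks X; Nexon would get 3.
- Std4: Orbyt compares 3, 9, 1, 8 and picks X; Nexon would get 7.
Among 1, 0, 3, 7, the best is 7 at Std4. Subgame-perfect outcome: (Std4, X) with payoffs (7, 9).
For the simultaneous game, intersect best replies.
Nexon's best replies: W→Std4; X→Std4; Y→Std4; Z→Std2.
Orbyt's best replies: Std1→W; Std2→X; Std3→X; Std4→X.
The unique mutual best reply is (Std4, X), giving (7, 9).
Orbyt earns 9 sequentially versus 9 at the Nash outcome: unchanged.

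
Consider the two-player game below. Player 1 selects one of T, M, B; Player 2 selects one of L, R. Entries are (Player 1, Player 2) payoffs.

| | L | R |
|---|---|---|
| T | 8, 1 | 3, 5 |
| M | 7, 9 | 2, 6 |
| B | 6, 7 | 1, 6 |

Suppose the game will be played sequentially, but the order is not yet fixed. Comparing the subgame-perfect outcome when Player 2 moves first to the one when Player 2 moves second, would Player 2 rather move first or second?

second

If Player 1 leads: Player 2's best replies are T→R, M→L, B→L; Player 1's induced payoffs 3, 7, 6; outcome (M, L), payoffs (7, 9).
If Player 2 leads: Player 1's best replies are L→T, R→T; Player 2's induced payoffs 1, 5; outcome (T, R), payoffs (3, 5).
Player 2 gets 5 moving first and 9 moving second, so Player 2 prefers to move second.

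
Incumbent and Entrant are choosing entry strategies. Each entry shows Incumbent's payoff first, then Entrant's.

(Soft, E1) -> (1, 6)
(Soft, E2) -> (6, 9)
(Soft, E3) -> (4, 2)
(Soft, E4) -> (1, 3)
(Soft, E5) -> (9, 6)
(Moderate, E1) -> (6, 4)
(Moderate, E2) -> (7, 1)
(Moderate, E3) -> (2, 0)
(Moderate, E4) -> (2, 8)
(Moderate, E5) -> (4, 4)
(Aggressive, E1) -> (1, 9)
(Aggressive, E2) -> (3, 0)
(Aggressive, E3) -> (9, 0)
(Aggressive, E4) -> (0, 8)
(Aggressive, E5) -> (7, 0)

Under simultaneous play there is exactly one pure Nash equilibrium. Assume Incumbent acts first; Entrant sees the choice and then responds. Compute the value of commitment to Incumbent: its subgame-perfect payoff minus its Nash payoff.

Solve by backward induction (Incumbent leads).
- Soft: Entrant compares 6, 9, 2, 3, 6 and picks E2; Incumbent would get 6.
- Moderate: Entrant compares 4, 1, 0, 8, 4 and picks E4; Incumbent would get 2.
- Aggressive: Entrant compares 9, 0, 0, 8, 0 and picks E1; Incumbent would get 1.
Maximizing over 6, 2, 1, Incumbent chooses Soft. Subgame-perfect outcome: (Soft, E2) with payoffs (6, 9).
Now find the simultaneous Nash equilibrium.
Incumbent's best replies: E1→Moderate; E2→Moderate; E3→Aggressive; E4→Moderate; E5→Soft.
Entrant's best replies: Soft→E2; Moderate→E4; Aggressive→E1.
Only (Moderate, E4) has each player best-responding; Nash payoffs (2, 8).
Incumbent's commitment gain: 6 − 2 = 4.

4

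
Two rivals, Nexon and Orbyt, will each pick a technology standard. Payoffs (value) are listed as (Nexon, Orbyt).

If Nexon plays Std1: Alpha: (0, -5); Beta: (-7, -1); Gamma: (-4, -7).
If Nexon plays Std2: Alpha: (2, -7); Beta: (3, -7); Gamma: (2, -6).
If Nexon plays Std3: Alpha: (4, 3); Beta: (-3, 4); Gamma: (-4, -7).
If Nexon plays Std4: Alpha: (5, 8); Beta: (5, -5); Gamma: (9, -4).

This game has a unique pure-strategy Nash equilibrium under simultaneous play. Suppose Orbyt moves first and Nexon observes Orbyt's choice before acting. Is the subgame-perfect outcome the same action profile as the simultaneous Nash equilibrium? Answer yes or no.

yes

Solve by backward induction (Orbyt leads).
- Alpha: BR = Std4, leader payoff 8.
- Beta: BR = Std4, leader payoff -5.
- Gamma: BR = Std4, leader payoff -4.
Maximizing over 8, -5, -4, Orbyt chooses Alpha. Subgame-perfect outcome: (Std4, Alpha) with payoffs (5, 8).
Now find the simultaneous Nash equilibrium.
Nexon's best replies: Alpha→Std4; Beta→Std4; Gamma→Std4.
Orbyt's best replies: Std1→Beta; Std2→Gamma; Std3→Beta; Std4→Alpha.
Only (Std4, Alpha) has each player best-responding; Nash payoffs (5, 8).
Sequential outcome (Std4, Alpha) coincides with the Nash profile (Std4, Alpha).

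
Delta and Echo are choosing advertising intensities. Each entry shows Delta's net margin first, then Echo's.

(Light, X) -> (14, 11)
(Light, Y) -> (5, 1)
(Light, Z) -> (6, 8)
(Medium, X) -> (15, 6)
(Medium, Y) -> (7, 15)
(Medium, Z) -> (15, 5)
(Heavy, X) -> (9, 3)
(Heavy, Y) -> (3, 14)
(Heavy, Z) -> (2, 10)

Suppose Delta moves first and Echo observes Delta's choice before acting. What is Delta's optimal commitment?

Light

Backward induction with Delta moving first.
- Light: Echo compares 11, 1, 8 and picks X; Delta would get 14.
- Medium: Echo compares 6, 15, 5 and picks Y; Delta would get 7.
- Heavy: Echo compares 3, 14, 10 and picks Y; Delta would get 3.
Delta's induced payoffs are 14, 7, 3, so Delta commits to Light. Subgame-perfect outcome: (Light, X) with payoffs (14, 11).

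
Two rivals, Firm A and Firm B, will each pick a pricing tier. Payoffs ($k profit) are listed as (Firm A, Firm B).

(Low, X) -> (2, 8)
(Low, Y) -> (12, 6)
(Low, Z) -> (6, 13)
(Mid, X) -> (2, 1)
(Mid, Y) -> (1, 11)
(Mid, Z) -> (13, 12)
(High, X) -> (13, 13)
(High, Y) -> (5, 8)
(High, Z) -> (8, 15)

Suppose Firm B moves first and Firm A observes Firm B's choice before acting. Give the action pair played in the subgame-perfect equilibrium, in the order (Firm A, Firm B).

(High, X)

Backward induction with Firm B moving first.
- X: BR = High, leader payoff 13.
- Y: BR = Low, leader payoff 6.
- Z: BR = Mid, leader payoff 12.
Firm B's induced payoffs are 13, 6, 12, so Firm B commits to X. Subgame-perfect outcome: (High, X) with payoffs (13, 13).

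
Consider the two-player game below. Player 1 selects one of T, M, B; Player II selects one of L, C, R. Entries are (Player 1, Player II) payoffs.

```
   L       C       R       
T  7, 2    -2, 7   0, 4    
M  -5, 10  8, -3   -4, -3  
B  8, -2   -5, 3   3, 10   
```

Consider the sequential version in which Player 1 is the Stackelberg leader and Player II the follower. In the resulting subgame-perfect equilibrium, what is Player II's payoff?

Player II best-responds to each possible Player 1 move:
- T: Player II compares 2, 7, 4 and picks C; Player 1 would get -2.
- M: Player II compares 10, -3, -3 and picks L; Player 1 would get -5.
- B: Player II compares -2, 3, 10 and picks R; Player 1 would get 3.
Maximizing over -2, -5, 3, Player 1 chooses B. Subgame-perfect outcome: (B, R) with payoffs (3, 10).

10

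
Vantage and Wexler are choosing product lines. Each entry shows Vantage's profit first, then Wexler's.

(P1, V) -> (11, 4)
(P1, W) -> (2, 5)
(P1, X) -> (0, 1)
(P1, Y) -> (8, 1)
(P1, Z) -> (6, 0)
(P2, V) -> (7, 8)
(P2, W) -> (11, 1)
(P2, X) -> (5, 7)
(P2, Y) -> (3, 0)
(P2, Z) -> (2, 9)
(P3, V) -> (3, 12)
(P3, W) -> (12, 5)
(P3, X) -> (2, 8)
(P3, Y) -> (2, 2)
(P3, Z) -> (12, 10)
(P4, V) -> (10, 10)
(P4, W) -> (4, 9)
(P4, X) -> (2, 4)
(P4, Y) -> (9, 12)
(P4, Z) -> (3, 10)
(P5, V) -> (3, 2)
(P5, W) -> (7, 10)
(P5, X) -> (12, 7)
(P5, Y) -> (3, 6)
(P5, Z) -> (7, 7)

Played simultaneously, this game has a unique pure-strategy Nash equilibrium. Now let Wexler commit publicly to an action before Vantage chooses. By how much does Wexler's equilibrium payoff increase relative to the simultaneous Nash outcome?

Work backward from Vantage's decision.
- V: Vantage compares 11, 7, 3, 10, 3 and picks P1; Wexler would get 4.
- W: Vantage compares 2, 11, 12, 4, 7 and picks P3; Wexler would get 5.
- X: Vantage compares 0, 5, 2, 2, 12 and picks P5; Wexler would get 7.
- Y: Vantage compares 8, 3, 2, 9, 3 and picks P4; Wexler would get 12.
- Z: Vantage compares 6, 2, 12, 3, 7 and picks P3; Wexler would get 10.
Among 4, 5, 7, 12, 10, the best is 12 at Y. Subgame-perfect outcome: (P4, Y) with payoffs (9, 12).
For the simultaneous game, intersect best replies.
Vantage's best replies: V→P1; W→P3; X→P5; Y→P4; Z→P3.
Wexler's best replies: P1→W; P2→Z; P3→V; P4→Y; P5→W.
Only (P4, Y) has each player best-responding; Nash payoffs (9, 12).
Wexler's commitment gain: 12 − 12 = 0.

0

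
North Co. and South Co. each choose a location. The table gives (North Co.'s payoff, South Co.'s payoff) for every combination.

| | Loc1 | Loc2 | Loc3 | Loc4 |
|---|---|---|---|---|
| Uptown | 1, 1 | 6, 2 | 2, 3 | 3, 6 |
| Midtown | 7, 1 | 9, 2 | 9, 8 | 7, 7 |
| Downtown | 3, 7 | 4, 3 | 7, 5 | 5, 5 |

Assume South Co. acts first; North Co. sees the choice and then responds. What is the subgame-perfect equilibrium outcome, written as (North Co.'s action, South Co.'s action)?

Work backward from North Co.'s decision.
- Loc1: BR = Midtown, leader payoff 1.
- Loc2: BR = Midtown, leader payoff 2.
- Loc3: BR = Midtown, leader payoff 8.
- Loc4: BR = Midtown, leader payoff 7.
South Co.'s induced payoffs are 1, 2, 8, 7, so South Co. commits to Loc3. Subgame-perfect outcome: (Midtown, Loc3) with payoffs (9, 8).

(Midtown, Loc3)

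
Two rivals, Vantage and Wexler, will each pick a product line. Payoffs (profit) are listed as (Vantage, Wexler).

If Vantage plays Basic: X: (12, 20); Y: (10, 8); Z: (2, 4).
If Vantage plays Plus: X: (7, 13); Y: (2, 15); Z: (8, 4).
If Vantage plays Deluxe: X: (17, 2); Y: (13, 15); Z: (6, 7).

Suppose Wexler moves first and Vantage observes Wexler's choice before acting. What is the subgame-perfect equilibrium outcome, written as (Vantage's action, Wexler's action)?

(Deluxe, Y)

Work backward from Vantage's decision.
- X → Vantage plays Deluxe (best of 12, 7, 17); Wexler gets 2.
- Y → Vantage plays Deluxe (best of 10, 2, 13); Wexler gets 15.
- Z → Vantage plays Plus (best of 2, 8, 6); Wexler gets 4.
Wexler's induced payoffs are 2, 15, 4, so Wexler commits to Y. Subgame-perfect outcome: (Deluxe, Y) with payoffs (13, 15).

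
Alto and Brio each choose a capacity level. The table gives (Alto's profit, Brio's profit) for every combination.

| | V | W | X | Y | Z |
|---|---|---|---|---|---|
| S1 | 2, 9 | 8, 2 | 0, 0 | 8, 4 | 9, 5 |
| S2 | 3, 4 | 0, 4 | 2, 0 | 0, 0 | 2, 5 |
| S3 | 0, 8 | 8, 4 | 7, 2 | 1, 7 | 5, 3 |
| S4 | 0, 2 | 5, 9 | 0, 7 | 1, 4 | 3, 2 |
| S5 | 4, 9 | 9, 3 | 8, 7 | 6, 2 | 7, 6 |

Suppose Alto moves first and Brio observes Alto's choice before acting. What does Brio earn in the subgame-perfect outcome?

Work backward from Brio's decision.
- S1 → Brio plays V (best of 9, 2, 0, 4, 5); Alto gets 2.
- S2 → Brio plays Z (best of 4, 4, 0, 0, 5); Alto gets 2.
- S3 → Brio plays V (best of 8, 4, 2, 7, 3); Alto gets 0.
- S4 → Brio plays W (best of 2, 9, 7, 4, 2); Alto gets 5.
- S5 → Brio plays V (best of 9, 3, 7, 2, 6); Alto gets 4.
Maximizing over 2, 2, 0, 5, 4, Alto chooses S4. Subgame-perfect outcome: (S4, W) with payoffs (5, 9).

9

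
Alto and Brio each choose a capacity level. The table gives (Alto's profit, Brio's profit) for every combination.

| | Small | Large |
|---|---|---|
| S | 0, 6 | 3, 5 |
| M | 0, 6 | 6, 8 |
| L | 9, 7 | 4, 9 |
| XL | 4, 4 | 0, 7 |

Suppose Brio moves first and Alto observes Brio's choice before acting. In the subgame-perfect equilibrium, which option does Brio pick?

Large

Solve by backward induction (Brio leads).
- Small → Alto plays L (best of 0, 0, 9, 4); Brio gets 7.
- Large → Alto plays M (best of 3, 6, 4, 0); Brio gets 8.
Among 7, 8, the best is 8 at Large. Subgame-perfect outcome: (M, Large) with payoffs (6, 8).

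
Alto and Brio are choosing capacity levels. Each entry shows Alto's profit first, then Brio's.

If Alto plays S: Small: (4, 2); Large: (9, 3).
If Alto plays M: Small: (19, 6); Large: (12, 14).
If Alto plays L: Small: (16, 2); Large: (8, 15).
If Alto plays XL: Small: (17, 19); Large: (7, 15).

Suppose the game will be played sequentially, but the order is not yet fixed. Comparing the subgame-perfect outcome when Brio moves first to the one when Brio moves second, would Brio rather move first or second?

If Alto leads: Brio's best replies are S→Large, M→Large, L→Large, XL→Small; Alto's induced payoffs 9, 12, 8, 17; outcome (XL, Small), payoffs (17, 19).
If Brio leads: Alto's best replies are Small→M, Large→M; Brio's induced payoffs 6, 14; outcome (M, Large), payoffs (12, 14).
Brio gets 14 moving first and 19 moving second, so Brio prefers to move second.

second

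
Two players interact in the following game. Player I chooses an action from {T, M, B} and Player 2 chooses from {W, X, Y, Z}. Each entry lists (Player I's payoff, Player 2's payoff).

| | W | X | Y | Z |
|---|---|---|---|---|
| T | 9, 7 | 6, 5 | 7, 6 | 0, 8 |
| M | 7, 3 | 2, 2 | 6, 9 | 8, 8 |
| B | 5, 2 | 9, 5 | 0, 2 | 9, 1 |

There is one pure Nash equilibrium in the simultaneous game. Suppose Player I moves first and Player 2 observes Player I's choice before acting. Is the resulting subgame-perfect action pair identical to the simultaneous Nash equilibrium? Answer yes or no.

Player 2 best-responds to each possible Player I move:
- T → Player 2 plays Z (best of 7, 5, 6, 8); Player I gets 0.
- M → Player 2 plays Y (best of 3, 2, 9, 8); Player I gets 6.
- B → Player 2 plays X (best of 2, 5, 2, 1); Player I gets 9.
Among 0, 6, 9, the best is 9 at B. Subgame-perfect outcome: (B, X) with payoffs (9, 5).
Now find the simultaneous Nash equilibrium.
Player I's best replies: W→T; X→B; Y→T; Z→B.
Player 2's best replies: T→Z; M→Y; B→X.
The unique mutual best reply is (B, X), giving (9, 5).
Sequential outcome (B, X) coincides with the Nash profile (B, X).

yes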